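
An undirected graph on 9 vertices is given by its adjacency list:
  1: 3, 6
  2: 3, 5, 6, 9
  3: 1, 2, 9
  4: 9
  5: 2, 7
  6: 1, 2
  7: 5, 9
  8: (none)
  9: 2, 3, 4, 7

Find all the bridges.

4-9

The edges on the cycle 3-1-6-2-3 are not bridges since each lies on that cycle.
But removing 9-4 disconnects 9 from 4 — this is a bridge.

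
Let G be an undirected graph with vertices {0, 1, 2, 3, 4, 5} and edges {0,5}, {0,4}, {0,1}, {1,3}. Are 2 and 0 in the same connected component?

No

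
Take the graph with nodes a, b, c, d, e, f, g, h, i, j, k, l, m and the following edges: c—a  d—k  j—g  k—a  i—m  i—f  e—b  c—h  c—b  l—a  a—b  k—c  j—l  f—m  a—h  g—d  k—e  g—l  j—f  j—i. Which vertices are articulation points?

Removing j increases the component count from 1 to 2, so j is a cut vertex.
By contrast removing a leaves 1 component; it is not a cut vertex. No other vertex is a cut vertex either.

j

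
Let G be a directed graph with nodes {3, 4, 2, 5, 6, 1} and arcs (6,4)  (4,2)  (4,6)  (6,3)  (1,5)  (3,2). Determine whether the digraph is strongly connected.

No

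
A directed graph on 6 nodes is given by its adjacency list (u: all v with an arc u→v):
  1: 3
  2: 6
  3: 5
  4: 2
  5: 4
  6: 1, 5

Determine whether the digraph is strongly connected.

From 4 we can reach every vertex (1, 2, 3, 4, 5, 6), and every vertex can reach 4 (1, 2, 3, 4, 5, 6). So the whole graph is one strongly connected component.

Yes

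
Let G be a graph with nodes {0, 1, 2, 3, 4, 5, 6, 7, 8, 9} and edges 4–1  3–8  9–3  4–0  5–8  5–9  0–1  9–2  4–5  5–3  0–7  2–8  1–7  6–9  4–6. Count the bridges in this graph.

The edges on the cycle 4-0-7-1-4 are not bridges since each lies on that cycle.
Every edge lies on some cycle, so there are no bridges.

0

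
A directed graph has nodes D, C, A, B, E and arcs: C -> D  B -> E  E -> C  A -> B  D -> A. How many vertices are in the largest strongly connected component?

5

{A, B, C, D, E} are all mutually reachable — one SCC of size 5.
The largest has 5 vertices.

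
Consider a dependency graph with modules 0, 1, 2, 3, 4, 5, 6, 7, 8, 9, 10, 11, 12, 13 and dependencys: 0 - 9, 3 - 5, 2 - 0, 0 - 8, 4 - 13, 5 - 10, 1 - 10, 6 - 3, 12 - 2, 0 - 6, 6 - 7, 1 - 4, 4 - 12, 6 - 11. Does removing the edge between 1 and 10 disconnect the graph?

After removing 1 - 10, the path 1-4-12-2-0-6-3-5-10 still connects them, so the edge is not a bridge.

No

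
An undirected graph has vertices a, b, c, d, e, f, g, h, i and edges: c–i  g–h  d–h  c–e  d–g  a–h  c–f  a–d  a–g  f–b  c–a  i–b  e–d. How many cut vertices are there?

Removing c increases the component count from 1 to 2, so c is a cut vertex.
By contrast removing i leaves 1 component; it is not a cut vertex. No other vertex is a cut vertex either.

1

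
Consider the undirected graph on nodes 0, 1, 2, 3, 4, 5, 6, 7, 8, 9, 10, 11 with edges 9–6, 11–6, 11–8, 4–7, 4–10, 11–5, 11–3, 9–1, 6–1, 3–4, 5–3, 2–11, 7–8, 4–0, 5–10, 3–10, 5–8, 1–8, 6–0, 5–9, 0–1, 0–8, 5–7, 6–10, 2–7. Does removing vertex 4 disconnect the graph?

Deleting 4 leaves 1 component (was 1) (its neighbors 0, 3, 7, 10 remain connected to each other), so 4 is not a cut vertex.

No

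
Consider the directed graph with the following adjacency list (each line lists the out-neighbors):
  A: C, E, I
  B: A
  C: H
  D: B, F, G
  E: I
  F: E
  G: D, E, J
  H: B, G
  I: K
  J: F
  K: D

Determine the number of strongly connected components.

1

{A, B, C, D, E, F, G, H, I, J, K} are all mutually reachable — one SCC of size 11.
That gives 1 strongly connected component.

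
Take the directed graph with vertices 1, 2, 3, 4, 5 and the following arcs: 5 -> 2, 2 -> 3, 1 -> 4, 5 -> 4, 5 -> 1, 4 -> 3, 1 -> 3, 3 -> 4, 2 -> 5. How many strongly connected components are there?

{3, 4} are all mutually reachable — one SCC of size 2.
{2, 5} are all mutually reachable — one SCC of size 2.
{1} is an SCC by itself.
That gives 3 strongly connected components.

3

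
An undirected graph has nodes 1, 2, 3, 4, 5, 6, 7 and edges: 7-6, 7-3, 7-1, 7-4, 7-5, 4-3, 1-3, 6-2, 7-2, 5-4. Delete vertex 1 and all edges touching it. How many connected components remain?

1

With 1 gone, the remaining components are: {2, 3, 4, 5, 6, 7}.
That is 1 component.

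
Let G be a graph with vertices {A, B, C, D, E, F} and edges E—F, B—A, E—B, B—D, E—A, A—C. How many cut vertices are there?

3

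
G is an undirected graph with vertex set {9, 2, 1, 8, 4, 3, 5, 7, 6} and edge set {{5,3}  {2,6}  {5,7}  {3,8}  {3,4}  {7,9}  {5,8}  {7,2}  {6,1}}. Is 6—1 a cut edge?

Yes

Removing 6—1 leaves no path between 6 and 1: the component count goes from 1 to 2. So it is a bridge.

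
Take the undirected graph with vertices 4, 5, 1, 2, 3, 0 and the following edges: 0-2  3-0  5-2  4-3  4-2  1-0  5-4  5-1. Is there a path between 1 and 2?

Yes

From 1 we can reach 0, 1, 2, 3, 4, 5, which includes 2.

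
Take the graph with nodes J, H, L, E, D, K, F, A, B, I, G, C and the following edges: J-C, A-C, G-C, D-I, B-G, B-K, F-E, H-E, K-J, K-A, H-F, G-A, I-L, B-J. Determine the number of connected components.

3

Starting from E we can reach E, F, H. That is one component of size 3.
Starting from D we can reach D, I, L. That is one component of size 3.
Starting from A we can reach A, B, C, G, J, K. That is one component of size 6.
Total: 3 components.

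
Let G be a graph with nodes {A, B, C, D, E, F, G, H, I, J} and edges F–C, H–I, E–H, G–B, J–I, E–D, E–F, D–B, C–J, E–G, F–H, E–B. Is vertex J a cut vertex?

No

Deleting J leaves 2 components (was 2), so J is not a cut vertex.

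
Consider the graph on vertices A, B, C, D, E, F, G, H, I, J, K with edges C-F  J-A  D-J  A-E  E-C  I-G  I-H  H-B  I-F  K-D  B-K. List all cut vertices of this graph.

I

Removing I increases the component count from 1 to 2, so I is a cut vertex.
By contrast removing H leaves 1 component; it is not a cut vertex. No other vertex is a cut vertex either.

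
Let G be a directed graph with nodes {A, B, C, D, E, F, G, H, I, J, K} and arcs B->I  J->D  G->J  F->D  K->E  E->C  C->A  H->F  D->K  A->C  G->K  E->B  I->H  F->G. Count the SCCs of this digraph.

2

{B, D, E, F, G, H, I, J, K} are all mutually reachable — one SCC of size 9.
{A, C} are all mutually reachable — one SCC of size 2.
That gives 2 strongly connected components.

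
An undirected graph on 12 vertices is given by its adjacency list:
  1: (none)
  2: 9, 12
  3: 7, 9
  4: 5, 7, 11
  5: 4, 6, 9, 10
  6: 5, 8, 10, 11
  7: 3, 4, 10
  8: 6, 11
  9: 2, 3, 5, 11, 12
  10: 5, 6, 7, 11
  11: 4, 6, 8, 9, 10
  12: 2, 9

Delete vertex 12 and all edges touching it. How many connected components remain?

2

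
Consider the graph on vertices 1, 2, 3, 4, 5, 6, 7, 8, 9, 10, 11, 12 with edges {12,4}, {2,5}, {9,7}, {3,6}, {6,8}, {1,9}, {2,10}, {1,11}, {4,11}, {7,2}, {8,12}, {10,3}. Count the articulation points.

Removing 2 increases the component count from 1 to 2, so 2 is a cut vertex.
By contrast removing 11 leaves 1 component; it is not a cut vertex. No other vertex is a cut vertex either.

1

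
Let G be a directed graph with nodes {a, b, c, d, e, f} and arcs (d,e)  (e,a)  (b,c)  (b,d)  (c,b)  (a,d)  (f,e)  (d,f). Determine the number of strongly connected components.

{a, d, e, f} are all mutually reachable — one SCC of size 4.
{b, c} are all mutually reachable — one SCC of size 2.
That gives 2 strongly connected components.

2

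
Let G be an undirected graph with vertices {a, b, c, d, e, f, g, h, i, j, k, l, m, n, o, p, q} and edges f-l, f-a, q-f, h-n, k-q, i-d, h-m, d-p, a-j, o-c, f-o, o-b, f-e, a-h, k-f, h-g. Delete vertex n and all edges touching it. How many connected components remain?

2

With n gone, the remaining components are: {d, i, p}; {a, b, c, e, f, g, h, j, k, l, m, o, q}.
That is 2 components.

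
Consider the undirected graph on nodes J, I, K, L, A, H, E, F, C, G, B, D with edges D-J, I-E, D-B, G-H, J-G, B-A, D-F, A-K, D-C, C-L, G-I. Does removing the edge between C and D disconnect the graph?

Removing C-D leaves no path between C and D: the component count goes from 1 to 2. So it is a bridge.

Yes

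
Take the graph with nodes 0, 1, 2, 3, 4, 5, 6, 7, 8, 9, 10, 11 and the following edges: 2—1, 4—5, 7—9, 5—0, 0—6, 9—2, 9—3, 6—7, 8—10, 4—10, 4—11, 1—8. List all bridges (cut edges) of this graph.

The edges on the cycle 4-5-0-6-7-9-2-1-8-10-4 are not bridges since each lies on that cycle.
But removing 3—9 disconnects 3 from 9; removing 4—11 disconnects 4 from 11 — these are bridges.

11-4, 3-9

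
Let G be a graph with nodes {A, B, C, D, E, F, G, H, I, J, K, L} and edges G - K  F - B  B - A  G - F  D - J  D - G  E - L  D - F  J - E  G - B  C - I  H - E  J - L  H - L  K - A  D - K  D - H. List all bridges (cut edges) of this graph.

C-I

The edges on the cycle H-E-L-H are not bridges since each lies on that cycle.
But removing C - I disconnects C from I — this is a bridge.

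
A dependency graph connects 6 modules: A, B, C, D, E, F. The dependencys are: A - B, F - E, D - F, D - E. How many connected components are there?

C is isolated — a component by itself.
Starting from A we can reach A, B. That is one component of size 2.
Starting from D we can reach D, E, F. That is one component of size 3.
Total: 3 components.

3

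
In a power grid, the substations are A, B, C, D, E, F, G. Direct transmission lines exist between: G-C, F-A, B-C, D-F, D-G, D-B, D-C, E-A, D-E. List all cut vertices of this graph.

D

Removing D increases the component count from 1 to 2, so D is a cut vertex.
By contrast removing A leaves 1 component; it is not a cut vertex. No other vertex is a cut vertex either.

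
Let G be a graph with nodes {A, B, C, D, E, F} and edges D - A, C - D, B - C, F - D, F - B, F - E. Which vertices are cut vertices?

D, F

Removing D increases the component count from 1 to 2, so D is a cut vertex.
Removing F increases the component count from 1 to 2, so F is a cut vertex.
By contrast removing E leaves 1 component; it is not a cut vertex. No other vertex is a cut vertex either.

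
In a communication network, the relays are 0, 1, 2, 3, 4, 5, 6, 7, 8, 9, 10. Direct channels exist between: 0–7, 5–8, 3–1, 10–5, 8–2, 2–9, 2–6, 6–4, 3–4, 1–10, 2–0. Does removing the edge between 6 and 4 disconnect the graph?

No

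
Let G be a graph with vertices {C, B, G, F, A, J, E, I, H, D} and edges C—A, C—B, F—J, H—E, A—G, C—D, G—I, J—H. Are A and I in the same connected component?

Yes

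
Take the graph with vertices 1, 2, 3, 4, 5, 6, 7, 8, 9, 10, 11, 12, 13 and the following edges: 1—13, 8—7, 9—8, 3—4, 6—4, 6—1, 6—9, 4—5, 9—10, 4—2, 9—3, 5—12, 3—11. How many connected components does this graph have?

1

Starting from 1 we can reach 1, 2, 3, 4, 5, 6, 7, 8, 9, 10, 11, 12, 13. That is one component of size 13.
Total: 1 component.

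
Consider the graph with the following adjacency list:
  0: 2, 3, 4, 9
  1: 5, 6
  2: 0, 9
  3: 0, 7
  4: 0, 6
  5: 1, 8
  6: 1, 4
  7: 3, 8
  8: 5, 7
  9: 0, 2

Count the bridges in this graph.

The edges on the cycle 0-9-2-0 are not bridges since each lies on that cycle.
Every edge lies on some cycle, so there are no bridges.

0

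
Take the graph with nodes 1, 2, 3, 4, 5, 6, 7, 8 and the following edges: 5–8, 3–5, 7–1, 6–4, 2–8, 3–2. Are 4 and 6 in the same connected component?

From 4 we can reach 4, 6, which includes 6.

Yes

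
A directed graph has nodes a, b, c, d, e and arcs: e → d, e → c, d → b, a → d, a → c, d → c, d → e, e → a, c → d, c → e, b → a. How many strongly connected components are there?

{a, b, c, d, e} are all mutually reachable — one SCC of size 5.
That gives 1 strongly connected component.

1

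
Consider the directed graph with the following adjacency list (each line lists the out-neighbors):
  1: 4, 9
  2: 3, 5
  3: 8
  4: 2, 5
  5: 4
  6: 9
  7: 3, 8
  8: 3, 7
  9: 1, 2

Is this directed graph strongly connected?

No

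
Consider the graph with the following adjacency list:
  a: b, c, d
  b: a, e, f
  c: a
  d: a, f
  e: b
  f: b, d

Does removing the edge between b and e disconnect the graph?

Yes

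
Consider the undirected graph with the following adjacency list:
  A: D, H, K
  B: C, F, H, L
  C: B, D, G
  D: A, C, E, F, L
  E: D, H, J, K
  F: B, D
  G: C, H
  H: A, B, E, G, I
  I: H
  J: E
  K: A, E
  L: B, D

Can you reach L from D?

Yes

From D we can reach A, B, C, D, E, F, G, H, I, J, K, L, which includes L.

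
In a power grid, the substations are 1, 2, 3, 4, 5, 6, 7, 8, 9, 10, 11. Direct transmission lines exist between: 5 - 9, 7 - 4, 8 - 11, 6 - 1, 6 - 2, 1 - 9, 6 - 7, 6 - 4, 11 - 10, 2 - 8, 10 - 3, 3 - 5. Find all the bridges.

The edges on the cycle 6-7-4-6 are not bridges since each lies on that cycle.
Every edge lies on some cycle, so there are no bridges.

none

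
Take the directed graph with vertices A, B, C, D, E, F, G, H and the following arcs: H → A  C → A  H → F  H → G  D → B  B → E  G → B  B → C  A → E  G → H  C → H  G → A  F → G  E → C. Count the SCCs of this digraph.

{A, B, C, E, F, G, H} are all mutually reachable — one SCC of size 7.
{D} is an SCC by itself.
That gives 2 strongly connected components.

2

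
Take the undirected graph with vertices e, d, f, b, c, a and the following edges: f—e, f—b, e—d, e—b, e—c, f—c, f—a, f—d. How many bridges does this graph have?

1

The edges on the cycle f-e-b-f are not bridges since each lies on that cycle.
But removing f—a disconnects f from a — this is a bridge.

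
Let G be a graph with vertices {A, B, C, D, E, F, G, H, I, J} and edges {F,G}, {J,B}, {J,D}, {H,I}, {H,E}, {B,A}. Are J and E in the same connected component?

No

The component containing J is {A, B, D, J}, and E is not in it.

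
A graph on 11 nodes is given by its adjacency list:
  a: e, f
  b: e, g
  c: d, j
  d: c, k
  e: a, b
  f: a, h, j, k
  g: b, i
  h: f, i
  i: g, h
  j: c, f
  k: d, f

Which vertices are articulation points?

f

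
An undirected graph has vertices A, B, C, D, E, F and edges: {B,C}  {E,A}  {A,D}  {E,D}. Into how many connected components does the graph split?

3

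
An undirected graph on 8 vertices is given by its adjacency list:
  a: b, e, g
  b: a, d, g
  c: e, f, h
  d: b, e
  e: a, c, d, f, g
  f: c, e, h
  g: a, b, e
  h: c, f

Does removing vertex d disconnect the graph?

Deleting d leaves 1 component (was 1) (its neighbors b, e remain connected to each other), so d is not a cut vertex.

No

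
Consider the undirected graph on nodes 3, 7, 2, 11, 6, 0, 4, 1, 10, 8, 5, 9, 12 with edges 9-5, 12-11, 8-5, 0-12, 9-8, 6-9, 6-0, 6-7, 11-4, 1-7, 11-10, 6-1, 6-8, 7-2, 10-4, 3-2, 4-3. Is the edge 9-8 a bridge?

No

After removing 9-8, the path 9-6-8 still connects them, so the edge is not a bridge.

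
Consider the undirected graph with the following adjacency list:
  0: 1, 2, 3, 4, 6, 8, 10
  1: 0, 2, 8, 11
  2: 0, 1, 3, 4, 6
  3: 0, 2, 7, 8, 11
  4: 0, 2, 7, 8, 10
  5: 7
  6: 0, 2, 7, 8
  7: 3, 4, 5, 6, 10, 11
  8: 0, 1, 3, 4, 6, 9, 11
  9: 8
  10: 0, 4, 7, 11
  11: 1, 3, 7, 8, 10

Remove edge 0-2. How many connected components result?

0 and 2 are still connected via 0-4-2, so the component count stays at 1.

1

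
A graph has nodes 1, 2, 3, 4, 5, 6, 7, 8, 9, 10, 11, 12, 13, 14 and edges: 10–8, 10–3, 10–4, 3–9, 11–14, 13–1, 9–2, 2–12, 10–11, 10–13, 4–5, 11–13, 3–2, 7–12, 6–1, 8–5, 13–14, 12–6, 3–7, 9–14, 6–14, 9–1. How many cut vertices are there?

1

Removing 10 increases the component count from 1 to 2, so 10 is a cut vertex.
By contrast removing 7 leaves 1 component; it is not a cut vertex. No other vertex is a cut vertex either.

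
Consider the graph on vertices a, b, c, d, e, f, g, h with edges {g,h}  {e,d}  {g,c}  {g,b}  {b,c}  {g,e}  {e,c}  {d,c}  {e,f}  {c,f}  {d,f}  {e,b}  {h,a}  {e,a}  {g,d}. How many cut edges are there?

0

The edges on the cycle g-h-a-e-g are not bridges since each lies on that cycle.
Every edge lies on some cycle, so there are no bridges.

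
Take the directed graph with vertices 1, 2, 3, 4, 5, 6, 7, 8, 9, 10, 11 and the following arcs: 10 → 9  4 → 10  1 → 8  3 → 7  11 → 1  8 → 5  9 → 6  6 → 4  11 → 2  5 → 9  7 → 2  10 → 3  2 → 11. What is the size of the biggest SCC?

11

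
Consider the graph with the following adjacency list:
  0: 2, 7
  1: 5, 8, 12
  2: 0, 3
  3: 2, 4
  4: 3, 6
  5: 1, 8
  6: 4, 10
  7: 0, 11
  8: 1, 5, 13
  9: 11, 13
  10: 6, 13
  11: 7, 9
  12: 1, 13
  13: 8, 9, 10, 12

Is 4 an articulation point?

Deleting 4 leaves 1 component (was 1) (its neighbors 3, 6 remain connected to each other), so 4 is not a cut vertex.

No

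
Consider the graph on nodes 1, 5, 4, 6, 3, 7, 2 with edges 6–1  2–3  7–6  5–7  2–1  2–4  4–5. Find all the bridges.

The edges on the cycle 2-4-5-7-6-1-2 are not bridges since each lies on that cycle.
But removing 2–3 disconnects 2 from 3 — this is a bridge.

2-3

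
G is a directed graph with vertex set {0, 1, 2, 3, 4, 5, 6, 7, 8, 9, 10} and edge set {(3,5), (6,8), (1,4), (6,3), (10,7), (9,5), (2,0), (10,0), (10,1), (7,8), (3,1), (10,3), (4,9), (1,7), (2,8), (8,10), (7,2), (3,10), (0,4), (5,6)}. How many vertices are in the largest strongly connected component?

11

{0, 1, 2, 3, 4, 5, 6, 7, 8, 9, 10} are all mutually reachable — one SCC of size 11.
The largest has 11 vertices.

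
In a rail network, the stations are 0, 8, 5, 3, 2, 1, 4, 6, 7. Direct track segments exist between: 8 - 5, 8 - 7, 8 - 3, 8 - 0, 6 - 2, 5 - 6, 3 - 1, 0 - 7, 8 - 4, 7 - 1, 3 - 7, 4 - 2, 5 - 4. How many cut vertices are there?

Removing 8 increases the component count from 1 to 2, so 8 is a cut vertex.
By contrast removing 3 leaves 1 component; it is not a cut vertex. No other vertex is a cut vertex either.

1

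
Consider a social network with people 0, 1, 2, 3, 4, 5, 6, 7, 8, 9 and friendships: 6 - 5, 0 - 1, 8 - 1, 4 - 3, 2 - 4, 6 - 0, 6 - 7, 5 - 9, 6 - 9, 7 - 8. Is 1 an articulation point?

No

Deleting 1 leaves 2 components (was 2), so 1 is not a cut vertex.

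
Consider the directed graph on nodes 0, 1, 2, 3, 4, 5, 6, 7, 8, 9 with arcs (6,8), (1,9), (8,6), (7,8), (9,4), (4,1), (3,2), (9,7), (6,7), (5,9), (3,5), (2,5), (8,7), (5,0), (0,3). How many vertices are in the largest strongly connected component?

4

{0, 2, 3, 5} are all mutually reachable — one SCC of size 4.
{6, 7, 8} are all mutually reachable — one SCC of size 3.
{1, 4, 9} are all mutually reachable — one SCC of size 3.
The largest has 4 vertices.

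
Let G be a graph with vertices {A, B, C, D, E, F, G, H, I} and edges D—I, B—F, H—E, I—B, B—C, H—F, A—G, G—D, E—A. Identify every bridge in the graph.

The edges on the cycle H-E-A-G-D-I-B-F-H are not bridges since each lies on that cycle.
But removing C—B disconnects C from B — this is a bridge.

B-C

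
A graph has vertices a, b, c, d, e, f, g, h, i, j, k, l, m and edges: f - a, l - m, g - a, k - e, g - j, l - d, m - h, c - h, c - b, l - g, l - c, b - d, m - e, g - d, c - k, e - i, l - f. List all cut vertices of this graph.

Removing e increases the component count from 1 to 2, so e is a cut vertex.
Removing g increases the component count from 1 to 2, so g is a cut vertex.
By contrast removing m leaves 1 component; it is not a cut vertex. No other vertex is a cut vertex either.

e, g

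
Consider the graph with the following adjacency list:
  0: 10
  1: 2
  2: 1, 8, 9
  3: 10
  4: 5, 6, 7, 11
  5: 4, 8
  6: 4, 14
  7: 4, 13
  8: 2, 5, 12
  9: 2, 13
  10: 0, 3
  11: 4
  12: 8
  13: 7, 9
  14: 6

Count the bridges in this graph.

7

The edges on the cycle 7-4-5-8-2-9-13-7 are not bridges since each lies on that cycle.
But removing 6-14 disconnects 6 from 14; removing 4-11 disconnects 4 from 11; removing 10-3 disconnects 10 from 3; removing 12-8 disconnects 12 from 8 — these are bridges.
In total 7 edges are bridges.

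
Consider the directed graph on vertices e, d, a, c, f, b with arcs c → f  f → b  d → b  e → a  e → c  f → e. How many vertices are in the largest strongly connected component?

{c, e, f} are all mutually reachable — one SCC of size 3.
{b} is an SCC by itself.
{d} is an SCC by itself.
{a} is an SCC by itself.
The largest has 3 vertices.

3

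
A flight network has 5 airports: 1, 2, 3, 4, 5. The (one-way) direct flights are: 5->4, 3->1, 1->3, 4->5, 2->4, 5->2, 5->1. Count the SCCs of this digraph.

2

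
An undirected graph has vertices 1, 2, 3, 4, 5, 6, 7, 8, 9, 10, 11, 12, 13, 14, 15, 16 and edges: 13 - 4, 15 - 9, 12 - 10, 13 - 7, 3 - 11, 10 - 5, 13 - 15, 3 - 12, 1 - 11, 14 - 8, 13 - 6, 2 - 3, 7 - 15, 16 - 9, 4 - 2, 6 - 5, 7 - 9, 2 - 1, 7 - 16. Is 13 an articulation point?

Deleting 13 raises the number of components from 2 to 3, so 13 is a cut vertex.

Yes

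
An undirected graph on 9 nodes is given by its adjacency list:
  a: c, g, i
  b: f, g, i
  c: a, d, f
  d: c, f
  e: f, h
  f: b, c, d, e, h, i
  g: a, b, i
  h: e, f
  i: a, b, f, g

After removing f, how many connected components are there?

With f gone, the remaining components are: {e, h}; {a, b, c, d, g, i}.
That is 2 components.

2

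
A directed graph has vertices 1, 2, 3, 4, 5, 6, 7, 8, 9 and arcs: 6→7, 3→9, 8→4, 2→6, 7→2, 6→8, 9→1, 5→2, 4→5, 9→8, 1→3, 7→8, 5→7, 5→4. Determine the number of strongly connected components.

{2, 4, 5, 6, 7, 8} are all mutually reachable — one SCC of size 6.
{1, 3, 9} are all mutually reachable — one SCC of size 3.
That gives 2 strongly connected components.

2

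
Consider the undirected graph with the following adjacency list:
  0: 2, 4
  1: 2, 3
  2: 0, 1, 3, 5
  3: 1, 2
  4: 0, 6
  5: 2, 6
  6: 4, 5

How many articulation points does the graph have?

Removing 2 increases the component count from 1 to 2, so 2 is a cut vertex.
By contrast removing 1 leaves 1 component; it is not a cut vertex. No other vertex is a cut vertex either.

1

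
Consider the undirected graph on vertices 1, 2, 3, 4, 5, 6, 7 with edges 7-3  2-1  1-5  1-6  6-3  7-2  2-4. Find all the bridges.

The edges on the cycle 7-2-1-6-3-7 are not bridges since each lies on that cycle.
But removing 2-4 disconnects 2 from 4; removing 1-5 disconnects 1 from 5 — these are bridges.

1-5, 2-4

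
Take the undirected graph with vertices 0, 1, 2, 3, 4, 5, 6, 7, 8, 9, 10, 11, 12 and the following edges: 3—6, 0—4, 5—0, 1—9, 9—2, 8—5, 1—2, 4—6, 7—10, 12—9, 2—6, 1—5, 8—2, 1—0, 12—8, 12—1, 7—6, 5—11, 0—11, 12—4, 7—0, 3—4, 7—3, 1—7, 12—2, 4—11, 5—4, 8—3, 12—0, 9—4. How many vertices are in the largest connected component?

Starting from 0 we can reach 0, 1, 2, 3, 4, 5, 6, 7, 8, 9, 10, 11, 12. That is one component of size 13.
The largest has 13 vertices.

13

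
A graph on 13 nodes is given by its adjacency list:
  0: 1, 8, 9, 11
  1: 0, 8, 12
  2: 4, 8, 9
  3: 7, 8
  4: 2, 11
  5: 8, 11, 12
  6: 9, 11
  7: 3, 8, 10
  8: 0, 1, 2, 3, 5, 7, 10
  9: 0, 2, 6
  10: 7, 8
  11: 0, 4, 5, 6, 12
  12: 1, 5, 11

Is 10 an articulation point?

No

Deleting 10 leaves 1 component (was 1) (its neighbors 7, 8 remain connected to each other), so 10 is not a cut vertex.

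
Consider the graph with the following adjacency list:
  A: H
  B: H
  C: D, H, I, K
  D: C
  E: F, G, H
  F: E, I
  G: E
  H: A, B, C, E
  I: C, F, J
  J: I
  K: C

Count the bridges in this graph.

6

The edges on the cycle I-F-E-H-C-I are not bridges since each lies on that cycle.
But removing C-K disconnects C from K; removing E-G disconnects E from G; removing A-H disconnects A from H; removing C-D disconnects C from D — these are bridges.
In total 6 edges are bridges.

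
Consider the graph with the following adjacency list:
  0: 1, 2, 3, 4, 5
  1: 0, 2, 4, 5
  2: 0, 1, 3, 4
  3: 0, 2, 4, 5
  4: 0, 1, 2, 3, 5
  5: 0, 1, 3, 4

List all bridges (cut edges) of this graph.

none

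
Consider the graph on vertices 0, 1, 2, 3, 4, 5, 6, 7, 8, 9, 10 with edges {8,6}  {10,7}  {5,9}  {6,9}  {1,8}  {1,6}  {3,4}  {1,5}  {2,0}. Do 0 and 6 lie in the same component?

No

The component containing 0 is {0, 2}, and 6 is not in it.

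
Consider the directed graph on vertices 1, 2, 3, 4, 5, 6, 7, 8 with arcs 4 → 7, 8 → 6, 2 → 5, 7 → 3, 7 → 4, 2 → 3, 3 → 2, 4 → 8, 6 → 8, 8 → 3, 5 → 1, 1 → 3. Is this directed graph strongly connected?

There is no directed path from 5 to 7, so the graph is not strongly connected.

No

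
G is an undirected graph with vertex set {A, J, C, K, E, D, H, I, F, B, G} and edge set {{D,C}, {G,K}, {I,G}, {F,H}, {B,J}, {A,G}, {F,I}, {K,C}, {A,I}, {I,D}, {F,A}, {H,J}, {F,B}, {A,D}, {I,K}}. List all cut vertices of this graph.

F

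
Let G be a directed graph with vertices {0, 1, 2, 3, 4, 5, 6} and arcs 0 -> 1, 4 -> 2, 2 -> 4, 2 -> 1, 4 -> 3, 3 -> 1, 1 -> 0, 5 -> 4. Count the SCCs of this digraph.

5

{2, 4} are all mutually reachable — one SCC of size 2.
{0, 1} are all mutually reachable — one SCC of size 2.
{6} is an SCC by itself.
{5} is an SCC by itself.
{3} is an SCC by itself.
That gives 5 strongly connected components.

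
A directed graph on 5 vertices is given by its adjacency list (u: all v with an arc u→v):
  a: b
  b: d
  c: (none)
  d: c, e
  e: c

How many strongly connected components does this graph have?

5

{c} is an SCC by itself.
{b} is an SCC by itself.
{a} is an SCC by itself.
{d} is an SCC by itself.
{e} is an SCC by itself.
That gives 5 strongly connected components.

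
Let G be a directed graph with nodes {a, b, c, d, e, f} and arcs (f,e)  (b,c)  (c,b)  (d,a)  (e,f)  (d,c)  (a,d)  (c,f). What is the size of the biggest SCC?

{b, c} are all mutually reachable — one SCC of size 2.
{a, d} are all mutually reachable — one SCC of size 2.
{e, f} are all mutually reachable — one SCC of size 2.
The largest has 2 vertices.

2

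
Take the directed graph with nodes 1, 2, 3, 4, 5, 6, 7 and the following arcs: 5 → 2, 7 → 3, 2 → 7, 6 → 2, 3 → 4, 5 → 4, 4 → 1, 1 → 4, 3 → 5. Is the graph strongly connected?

No

There is no directed path from 5 to 6, so the graph is not strongly connected.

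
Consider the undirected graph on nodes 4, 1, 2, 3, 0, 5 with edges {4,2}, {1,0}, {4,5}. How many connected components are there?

3

3 is isolated — a component by itself.
Starting from 0 we can reach 0, 1. That is one component of size 2.
Starting from 2 we can reach 2, 4, 5. That is one component of size 3.
Total: 3 components.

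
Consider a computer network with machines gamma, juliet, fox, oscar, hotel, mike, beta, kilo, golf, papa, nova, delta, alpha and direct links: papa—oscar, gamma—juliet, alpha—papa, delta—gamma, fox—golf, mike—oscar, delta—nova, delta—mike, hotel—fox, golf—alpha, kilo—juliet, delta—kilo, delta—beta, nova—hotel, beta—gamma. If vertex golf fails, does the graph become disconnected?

Deleting golf leaves 1 component (was 1) (its neighbors fox, alpha remain connected to each other), so golf is not a cut vertex.

No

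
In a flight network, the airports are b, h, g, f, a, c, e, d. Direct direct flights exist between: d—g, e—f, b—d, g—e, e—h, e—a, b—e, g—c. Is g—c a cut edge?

Yes

Removing g—c leaves no path between g and c: the component count goes from 1 to 2. So it is a bridge.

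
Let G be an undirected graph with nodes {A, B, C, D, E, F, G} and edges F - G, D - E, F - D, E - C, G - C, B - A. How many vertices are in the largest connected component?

Starting from A we can reach A, B. That is one component of size 2.
Starting from C we can reach C, D, E, F, G. That is one component of size 5.
The largest has 5 vertices.

5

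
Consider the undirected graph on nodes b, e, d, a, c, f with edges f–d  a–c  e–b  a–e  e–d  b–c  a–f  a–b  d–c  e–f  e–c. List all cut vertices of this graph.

none

Removing e, for instance, still leaves 1 component. No single vertex removal increases the component count — the graph has no articulation points.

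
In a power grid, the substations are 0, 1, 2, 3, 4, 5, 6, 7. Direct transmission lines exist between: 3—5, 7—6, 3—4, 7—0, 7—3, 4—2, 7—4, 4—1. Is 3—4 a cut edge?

No

After removing 3—4, the path 3-7-4 still connects them, so the edge is not a bridge.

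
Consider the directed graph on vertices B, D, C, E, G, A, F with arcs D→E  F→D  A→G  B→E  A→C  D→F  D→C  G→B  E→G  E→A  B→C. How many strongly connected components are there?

3

{A, B, E, G} are all mutually reachable — one SCC of size 4.
{D, F} are all mutually reachable — one SCC of size 2.
{C} is an SCC by itself.
That gives 3 strongly connected components.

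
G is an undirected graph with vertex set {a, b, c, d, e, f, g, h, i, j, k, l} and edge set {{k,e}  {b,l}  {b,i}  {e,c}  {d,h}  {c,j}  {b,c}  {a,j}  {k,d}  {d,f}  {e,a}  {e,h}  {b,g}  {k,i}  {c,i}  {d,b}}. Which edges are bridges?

b-g, b-l, d-f

The edges on the cycle e-a-j-c-e are not bridges since each lies on that cycle.
But removing b—g disconnects b from g; removing f—d disconnects f from d; removing b—l disconnects b from l — these are bridges.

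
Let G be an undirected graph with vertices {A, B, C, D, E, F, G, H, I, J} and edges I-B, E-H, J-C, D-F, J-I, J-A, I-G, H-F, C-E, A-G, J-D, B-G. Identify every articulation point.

J

Removing J increases the component count from 1 to 2, so J is a cut vertex.
By contrast removing F leaves 1 component; it is not a cut vertex. No other vertex is a cut vertex either.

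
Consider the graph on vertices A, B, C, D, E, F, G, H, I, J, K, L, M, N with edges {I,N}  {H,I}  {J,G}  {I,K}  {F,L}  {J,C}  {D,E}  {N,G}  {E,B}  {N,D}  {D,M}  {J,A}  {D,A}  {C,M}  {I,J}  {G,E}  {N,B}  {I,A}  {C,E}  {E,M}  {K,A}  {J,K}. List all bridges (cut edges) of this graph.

The edges on the cycle N-G-E-B-N are not bridges since each lies on that cycle.
But removing F–L disconnects F from L; removing H–I disconnects H from I — these are bridges.

F-L, H-I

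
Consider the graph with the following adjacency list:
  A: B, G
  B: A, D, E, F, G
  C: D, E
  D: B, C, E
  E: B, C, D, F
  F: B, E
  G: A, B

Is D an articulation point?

Deleting D leaves 1 component (was 1) (its neighbors B, C, E remain connected to each other), so D is not a cut vertex.

No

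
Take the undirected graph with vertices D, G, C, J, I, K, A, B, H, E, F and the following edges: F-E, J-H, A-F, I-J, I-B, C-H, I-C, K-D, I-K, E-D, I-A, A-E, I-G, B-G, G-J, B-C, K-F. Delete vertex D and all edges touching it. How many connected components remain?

1

With D gone, the remaining components are: {A, B, C, E, F, G, H, I, J, K}.
That is 1 component.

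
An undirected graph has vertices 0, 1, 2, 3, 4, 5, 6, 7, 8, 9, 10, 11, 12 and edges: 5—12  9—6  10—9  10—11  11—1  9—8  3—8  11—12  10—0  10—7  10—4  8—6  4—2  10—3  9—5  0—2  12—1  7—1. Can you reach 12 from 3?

From 3 we can reach 0, 1, 2, 3, 4, 5, 6, 7, 8, 9, 10, 11, 12, which includes 12.

Yes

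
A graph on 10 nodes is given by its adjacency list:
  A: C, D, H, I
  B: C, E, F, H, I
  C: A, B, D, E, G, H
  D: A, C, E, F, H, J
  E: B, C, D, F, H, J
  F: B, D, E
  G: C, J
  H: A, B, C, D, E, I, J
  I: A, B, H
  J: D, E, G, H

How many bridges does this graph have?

0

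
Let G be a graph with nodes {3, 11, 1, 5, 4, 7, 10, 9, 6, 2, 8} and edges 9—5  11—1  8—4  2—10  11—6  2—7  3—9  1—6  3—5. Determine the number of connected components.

Starting from 4 we can reach 4, 8. That is one component of size 2.
Starting from 2 we can reach 2, 7, 10. That is one component of size 3.
Starting from 3 we can reach 3, 5, 9. That is one component of size 3.
Starting from 1 we can reach 1, 6, 11. That is one component of size 3.
Total: 4 components.

4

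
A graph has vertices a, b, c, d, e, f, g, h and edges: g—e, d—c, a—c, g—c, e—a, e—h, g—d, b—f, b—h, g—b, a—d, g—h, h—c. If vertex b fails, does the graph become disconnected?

Yes

Deleting b raises the number of components from 1 to 2, so b is a cut vertex.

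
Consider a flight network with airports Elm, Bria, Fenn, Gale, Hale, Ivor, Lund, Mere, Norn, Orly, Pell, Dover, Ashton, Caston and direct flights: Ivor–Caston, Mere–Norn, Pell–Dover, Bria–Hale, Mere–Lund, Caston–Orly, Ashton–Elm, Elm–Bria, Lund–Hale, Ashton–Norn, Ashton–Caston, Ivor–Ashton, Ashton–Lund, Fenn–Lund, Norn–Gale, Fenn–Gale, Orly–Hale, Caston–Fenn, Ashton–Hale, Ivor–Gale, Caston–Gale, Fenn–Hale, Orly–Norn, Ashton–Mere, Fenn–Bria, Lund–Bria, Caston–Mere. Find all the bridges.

The edges on the cycle Ivor-Ashton-Caston-Orly-Norn-Gale-Ivor are not bridges since each lies on that cycle.
But removing Pell–Dover disconnects Pell from Dover — this is a bridge.

Dover-Pell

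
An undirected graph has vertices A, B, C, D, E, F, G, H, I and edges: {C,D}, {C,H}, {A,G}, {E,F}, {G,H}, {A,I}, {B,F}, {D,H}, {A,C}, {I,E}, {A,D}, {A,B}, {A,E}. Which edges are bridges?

The edges on the cycle A-B-F-E-A are not bridges since each lies on that cycle.
Every edge lies on some cycle, so there are no bridges.

none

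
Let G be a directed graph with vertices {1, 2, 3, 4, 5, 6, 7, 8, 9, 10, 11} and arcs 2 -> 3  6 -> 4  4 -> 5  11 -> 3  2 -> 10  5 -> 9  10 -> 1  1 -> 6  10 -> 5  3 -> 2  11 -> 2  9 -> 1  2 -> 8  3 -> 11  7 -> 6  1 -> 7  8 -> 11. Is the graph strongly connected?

No

There is no directed path from 10 to 11, so the graph is not strongly connected.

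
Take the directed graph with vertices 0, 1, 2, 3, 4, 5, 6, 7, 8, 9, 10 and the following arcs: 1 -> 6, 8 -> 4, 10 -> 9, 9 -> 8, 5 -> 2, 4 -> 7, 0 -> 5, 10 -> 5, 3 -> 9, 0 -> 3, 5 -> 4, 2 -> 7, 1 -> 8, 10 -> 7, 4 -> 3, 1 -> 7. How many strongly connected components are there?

8

{3, 4, 8, 9} are all mutually reachable — one SCC of size 4.
{1} is an SCC by itself.
{7} is an SCC by itself.
{2} is an SCC by itself.
{10} is an SCC by itself.
(and 3 more singleton SCCs)
That gives 8 strongly connected components.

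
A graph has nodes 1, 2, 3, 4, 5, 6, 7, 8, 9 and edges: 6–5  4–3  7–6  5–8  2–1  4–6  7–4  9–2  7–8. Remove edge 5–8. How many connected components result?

5 and 8 are still connected via 5-6-7-8, so the component count stays at 2.

2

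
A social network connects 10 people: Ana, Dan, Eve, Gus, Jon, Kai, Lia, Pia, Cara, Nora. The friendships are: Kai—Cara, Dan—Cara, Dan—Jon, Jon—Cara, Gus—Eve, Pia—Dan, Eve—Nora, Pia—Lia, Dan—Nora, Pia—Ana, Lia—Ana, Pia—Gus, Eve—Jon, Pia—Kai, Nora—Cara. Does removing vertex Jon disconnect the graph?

No

Deleting Jon leaves 1 component (was 1) (its neighbors Dan, Eve, Cara remain connected to each other), so Jon is not a cut vertex.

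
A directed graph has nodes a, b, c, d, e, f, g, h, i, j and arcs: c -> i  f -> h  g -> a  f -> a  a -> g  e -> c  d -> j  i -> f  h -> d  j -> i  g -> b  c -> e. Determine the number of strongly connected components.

{d, f, h, i, j} are all mutually reachable — one SCC of size 5.
{c, e} are all mutually reachable — one SCC of size 2.
{a, g} are all mutually reachable — one SCC of size 2.
{b} is an SCC by itself.
That gives 4 strongly connected components.

4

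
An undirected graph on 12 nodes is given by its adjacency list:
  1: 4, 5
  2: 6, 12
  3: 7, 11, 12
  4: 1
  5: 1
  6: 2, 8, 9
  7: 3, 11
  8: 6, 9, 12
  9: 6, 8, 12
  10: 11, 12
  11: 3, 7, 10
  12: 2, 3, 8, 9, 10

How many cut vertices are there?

2

Removing 1 increases the component count from 2 to 3, so 1 is a cut vertex.
Removing 12 increases the component count from 2 to 3, so 12 is a cut vertex.
By contrast removing 10 leaves 2 components; it is not a cut vertex. No other vertex is a cut vertex either.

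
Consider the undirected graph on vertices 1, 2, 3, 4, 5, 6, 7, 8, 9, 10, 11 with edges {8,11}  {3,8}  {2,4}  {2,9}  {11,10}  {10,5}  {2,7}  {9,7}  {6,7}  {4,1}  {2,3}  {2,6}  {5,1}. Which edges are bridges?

The edges on the cycle 2-6-7-2 are not bridges since each lies on that cycle.
Every edge lies on some cycle, so there are no bridges.

none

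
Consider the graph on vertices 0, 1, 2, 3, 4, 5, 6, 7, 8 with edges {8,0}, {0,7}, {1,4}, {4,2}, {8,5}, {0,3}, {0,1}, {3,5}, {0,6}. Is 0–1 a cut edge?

Removing 0–1 leaves no path between 0 and 1: the component count goes from 1 to 2. So it is a bridge.

Yes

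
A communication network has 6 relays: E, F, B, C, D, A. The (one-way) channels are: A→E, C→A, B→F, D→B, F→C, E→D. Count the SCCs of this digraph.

1

{A, B, C, D, E, F} are all mutually reachable — one SCC of size 6.
That gives 1 strongly connected component.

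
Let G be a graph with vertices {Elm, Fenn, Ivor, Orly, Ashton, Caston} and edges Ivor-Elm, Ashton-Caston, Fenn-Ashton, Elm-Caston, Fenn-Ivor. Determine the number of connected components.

2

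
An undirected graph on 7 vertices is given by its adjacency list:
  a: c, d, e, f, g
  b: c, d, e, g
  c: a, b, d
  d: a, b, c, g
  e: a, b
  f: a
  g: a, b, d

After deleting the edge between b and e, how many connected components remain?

1

b and e are still connected via b-c-a-e, so the component count stays at 1.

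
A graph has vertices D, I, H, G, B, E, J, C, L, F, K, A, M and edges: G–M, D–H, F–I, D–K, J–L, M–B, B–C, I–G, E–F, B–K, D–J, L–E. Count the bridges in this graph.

The edges on the cycle D-J-L-E-F-I-G-M-B-K-D are not bridges since each lies on that cycle.
But removing B–C disconnects B from C; removing D–H disconnects D from H — these are bridges.
That makes 2 bridges.

2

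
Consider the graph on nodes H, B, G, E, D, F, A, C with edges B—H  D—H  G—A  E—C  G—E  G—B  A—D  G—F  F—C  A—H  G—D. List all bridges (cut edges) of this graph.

none

The edges on the cycle G-F-C-E-G are not bridges since each lies on that cycle.
Every edge lies on some cycle, so there are no bridges.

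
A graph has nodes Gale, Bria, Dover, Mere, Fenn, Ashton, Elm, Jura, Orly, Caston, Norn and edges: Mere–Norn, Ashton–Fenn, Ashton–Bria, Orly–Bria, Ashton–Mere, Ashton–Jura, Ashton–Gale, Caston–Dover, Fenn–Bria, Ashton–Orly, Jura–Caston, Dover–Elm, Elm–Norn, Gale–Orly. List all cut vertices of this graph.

Ashton

Removing Ashton increases the component count from 1 to 2, so Ashton is a cut vertex.
By contrast removing Norn leaves 1 component; it is not a cut vertex. No other vertex is a cut vertex either.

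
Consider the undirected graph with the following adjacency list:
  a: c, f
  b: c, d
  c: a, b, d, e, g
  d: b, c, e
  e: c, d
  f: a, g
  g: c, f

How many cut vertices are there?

Removing c increases the component count from 1 to 2, so c is a cut vertex.
By contrast removing b leaves 1 component; it is not a cut vertex. No other vertex is a cut vertex either.

1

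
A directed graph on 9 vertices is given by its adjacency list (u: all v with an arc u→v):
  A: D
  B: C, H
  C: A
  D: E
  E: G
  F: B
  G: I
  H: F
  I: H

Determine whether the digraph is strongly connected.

From D we can reach every vertex (A, B, C, D, E, F, G, H, I), and every vertex can reach D (A, B, C, D, E, F, G, H, I). So the whole graph is one strongly connected component.

Yes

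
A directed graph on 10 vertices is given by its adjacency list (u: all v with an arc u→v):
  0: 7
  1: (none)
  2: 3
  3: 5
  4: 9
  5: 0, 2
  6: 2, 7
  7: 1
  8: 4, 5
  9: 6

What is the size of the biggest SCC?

{2, 3, 5} are all mutually reachable — one SCC of size 3.
{7} is an SCC by itself.
{8} is an SCC by itself.
{0} is an SCC by itself.
{9} is an SCC by itself.
(and 3 more singleton SCCs)
The largest has 3 vertices.

3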